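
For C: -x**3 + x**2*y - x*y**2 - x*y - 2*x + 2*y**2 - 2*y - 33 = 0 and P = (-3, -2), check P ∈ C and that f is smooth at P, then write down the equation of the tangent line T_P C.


Tangent line at P: -19*x - 10*y - 77 = 0.

Step 1: f(-3, -2) = 0, so P lies on C.
Step 2: partial derivatives
  f_x(x, y) = -3*x**2 + 2*x*y - y**2 - y - 2, f_y(x, y) = x**2 - 2*x*y - x + 4*y - 2.
  f_x(P) = -19, f_y(P) = -10 (gradient nonzero, so P is smooth).
Step 3: tangent line at P: -19·(x − -3) + -10·(y − -2) = 0.
Expanding: -19*x - 10*y - 77 = 0.


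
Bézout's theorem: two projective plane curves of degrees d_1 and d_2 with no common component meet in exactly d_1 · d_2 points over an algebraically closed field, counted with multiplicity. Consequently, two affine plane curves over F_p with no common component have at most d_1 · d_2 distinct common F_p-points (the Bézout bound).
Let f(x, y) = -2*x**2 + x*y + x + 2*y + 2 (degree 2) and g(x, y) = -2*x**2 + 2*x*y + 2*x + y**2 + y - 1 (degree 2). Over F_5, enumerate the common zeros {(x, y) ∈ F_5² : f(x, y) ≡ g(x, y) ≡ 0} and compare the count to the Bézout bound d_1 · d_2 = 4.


Common zeros: {(4, 1)}; count = 1; Bézout bound = 4.

deg(f) = 2, deg(g) = 2, so Bézout bound = 4.
Scan x ∈ F_5. For each x, list the y ∈ F_5 with f(x, y) ≡ 0 and those with g(x, y) ≡ 0 (mod 5); the common zeros in that column are the intersection.
  x = 0: f ≡ 0 at y ∈ {4}; g ≡ 0 at y ∈ {2}; common: ∅.
  x = 1: f ≡ 0 at y ∈ {3}; g ≡ 0 at y ∈ ∅; common: ∅.
  x = 2: f ≡ 0 at y ∈ {1}; g ≡ 0 at y ∈ {0}; common: ∅.
  x = 3: f ≡ 0 at y ∈ ∅; g ≡ 0 at y ∈ {1, 2}; common: ∅.
  x = 4: f ≡ 0 at y ∈ {1}; g ≡ 0 at y ∈ {0, 1}; common: {1}.
Collecting: common zeros = {(4, 1)}, so the count is 1.
Comparison with the Bézout bound: 1 ≤ 4 = deg(f)·deg(g), as expected for curves with no common component (the affine F_5-count falls short of the bound because intersections may lie at infinity, over extension fields, or carry multiplicity).


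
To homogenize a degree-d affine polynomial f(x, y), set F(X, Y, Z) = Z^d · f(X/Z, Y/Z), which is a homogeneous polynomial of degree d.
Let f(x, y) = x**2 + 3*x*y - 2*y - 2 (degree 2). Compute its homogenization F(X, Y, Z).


F(X, Y, Z) = X**2 + 3*X*Y - 2*Y*Z - 2*Z**2

deg(f) = 2.
Substitute x = X/Z, y = Y/Z into f, then multiply by Z^2.
  monomial 1·x^2·y^0 ↦ 1·X^2·Y^0·Z^0.
  monomial 3·x^1·y^1 ↦ 3·X^1·Y^1·Z^0.
  monomial -2·x^0·y^1 ↦ -2·X^0·Y^1·Z^1.
  monomial -2·x^0·y^0 ↦ -2·X^0·Y^0·Z^2.
Collecting: F(X, Y, Z) = X**2 + 3*X*Y - 2*Y*Z - 2*Z**2.


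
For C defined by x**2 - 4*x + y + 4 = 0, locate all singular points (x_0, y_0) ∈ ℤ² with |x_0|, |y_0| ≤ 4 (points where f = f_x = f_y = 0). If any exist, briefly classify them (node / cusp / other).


No singular points in the scanned grid; C is smooth there.

Compute partial derivatives:
  f_x = 2*x - 4.
  f_y = 1.
f_y = 1 is a nonzero constant, so f_y never vanishes: no point (x, y) can satisfy f = f_x = f_y = 0. In particular no (x, y) ∈ {−4, ..., 4}² is singular; the curve is smooth.


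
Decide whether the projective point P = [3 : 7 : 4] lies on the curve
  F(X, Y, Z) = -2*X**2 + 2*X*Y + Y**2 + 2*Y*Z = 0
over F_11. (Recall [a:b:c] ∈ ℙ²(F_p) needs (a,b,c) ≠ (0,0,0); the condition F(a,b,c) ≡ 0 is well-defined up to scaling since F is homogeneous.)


F(3,7,4) ≡ 8 (mod 11); P is NOT on the curve.

Evaluate F(3, 7, 4) term-by-term (mod 11).
  -2*X**2 ↦ -2·9·1·1 = -18
  2*X*Y ↦ 2·3·7·1 = 42
  Y**2 ↦ 1·1·49·1 = 49
  2*Y*Z ↦ 2·1·7·4 = 56
Sum: F(3, 7, 4) = (-18) + (42) + (49) + (56) = 129.
Reducing mod 11: 129 ≡ 8 (mod 11).
Since F(a, b, c) ≡ 8 ≠ 0 (mod 11), P does NOT lie on the curve.


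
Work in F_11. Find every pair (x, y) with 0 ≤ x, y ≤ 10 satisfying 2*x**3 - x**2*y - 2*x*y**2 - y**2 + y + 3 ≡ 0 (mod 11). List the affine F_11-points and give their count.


Affine F_11-points: {(1, 3), (1, 8), (2, 1), (2, 5), (5, 0), (9, 6)}; count = 6.

For each of the 121 pairs (x, y) ∈ F_11², evaluate f(x, y) mod 11. Record the zeros.
  x = 0: [0↦3, 1↦3, 2↦1, 3↦8, 4↦2, 5↦5, 6↦6, 7↦5, 8↦2, 9↦8, 10↦1]  zeros at y ∈ ∅
  x = 1: [0↦5, 1↦2, 2↦4, 3↦0, 4↦1, 5↦7, 6↦7, 7↦1, 8↦0, 9↦4, 10↦2]  zeros at y ∈ {3, 8}
  x = 2: [0↦8, 1↦0, 2↦4, 3↦9, 4↦4, 5↦0, 6↦8, 7↦6, 8↦5, 9↦5, 10↦6]  zeros at y ∈ {1, 5}
  x = 3: [0↦2, 1↦9, 2↦2, 3↦3, 4↦1, 5↦7, 6↦10, 7↦10, 8↦7, 9↦1, 10↦3]  zeros at y ∈ ∅
  x = 4: [0↦10, 1↦8, 2↦10, 3↦5, 4↦4, 5↦7, 6↦3, 7↦3, 8↦7, 9↦4, 10↦5]  zeros at y ∈ ∅
  x = 5: [0↦0, 1↦9, 2↦7, 3↦5, 4↦3, 5↦1, 6↦10, 7↦8, 8↦6, 9↦4, 10↦2]  zeros at y ∈ {0}
  x = 6: [0↦6, 1↦2, 2↦5, 3↦4, 4↦10, 5↦1, 6↦10, 7↦4, 8↦5, 9↦2, 10↦6]  zeros at y ∈ ∅
  x = 7: [0↦7, 1↦10, 2↦5, 3↦3, 4↦4, 5↦8, 6↦4, 7↦3, 8↦5, 9↦10, 10↦7]  zeros at y ∈ ∅
  x = 8: [0↦4, 1↦1, 2↦8, 3↦3, 4↦8, 5↦1, 6↦4, 7↦6, 8↦7, 9↦7, 10↦6]  zeros at y ∈ ∅
  x = 9: [0↦9, 1↦9, 2↦4, 3↦5, 4↦1, 5↦3, 6↦0, 7↦3, 8↦1, 9↦5, 10↦4]  zeros at y ∈ {6}
  x = 10: [0↦1, 1↦2, 2↦5, 3↦10, 4↦6, 5↦4, 6↦4, 7↦6, 8↦10, 9↦5, 10↦2]  zeros at y ∈ ∅
Collecting zeros: affine points = {(1, 3), (1, 8), (2, 1), (2, 5), (5, 0), (9, 6)}.
Total count |C(F_11)_aff| = 6.


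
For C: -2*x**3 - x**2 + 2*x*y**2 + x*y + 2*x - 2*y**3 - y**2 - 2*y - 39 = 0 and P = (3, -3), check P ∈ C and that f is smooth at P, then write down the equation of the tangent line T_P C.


Tangent line at P: -43*x - 83*y - 120 = 0.

Step 1: f(3, -3) = 0, so P lies on C.
Step 2: partial derivatives
  f_x(x, y) = -6*x**2 - 2*x + 2*y**2 + y + 2, f_y(x, y) = 4*x*y + x - 6*y**2 - 2*y - 2.
  f_x(P) = -43, f_y(P) = -83 (gradient nonzero, so P is smooth).
Step 3: tangent line at P: -43·(x − 3) + -83·(y − -3) = 0.
Expanding: -43*x - 83*y - 120 = 0.


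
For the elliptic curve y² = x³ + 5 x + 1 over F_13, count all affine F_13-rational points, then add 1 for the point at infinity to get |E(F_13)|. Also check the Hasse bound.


Affine points = {(0, 1), (0, 12), (3, 2), (3, 11), (6, 0), (11, 3), (11, 10)}; affine count = 7; |E(F_13)| = 8.

Discriminant check: Δ ∝ 4a³ + 27b² = 4·5³ + 27·1² = 4·125 + 27·1 ≡ 7 (mod 13). Nonzero ⇒ E is nonsingular.
For each x ∈ F_13, compute rhs = x³ + 5·x + 1 mod 13, then count y ∈ F_13 with y² ≡ rhs.
  x = 0: rhs = 1, matching y values: 1, 12 (2 points).
  x = 1: rhs = 7, matching y values: none (0 points).
  x = 2: rhs = 6, matching y values: none (0 points).
  x = 3: rhs = 4, matching y values: 2, 11 (2 points).
  x = 4: rhs = 7, matching y values: none (0 points).
  x = 5: rhs = 8, matching y values: none (0 points).
  x = 6: rhs = 0, matching y values: 0 (1 points).
  x = 7: rhs = 2, matching y values: none (0 points).
  x = 8: rhs = 7, matching y values: none (0 points).
  x = 9: rhs = 8, matching y values: none (0 points).
  x = 10: rhs = 11, matching y values: none (0 points).
  x = 11: rhs = 9, matching y values: 3, 10 (2 points).
  x = 12: rhs = 8, matching y values: none (0 points).
Total affine count: 7.
Full point count |E(F_13)| = 7 + 1 = 8.
Hasse bound: |8 − (13+1)| = |-6| = 6 ≤ 2√13 ≈ 7.2111 ✓.


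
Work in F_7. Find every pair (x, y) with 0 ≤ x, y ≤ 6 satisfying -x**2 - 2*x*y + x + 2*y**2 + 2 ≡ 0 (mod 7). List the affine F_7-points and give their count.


Affine F_7-points: {(1, 3), (1, 5), (2, 0), (2, 2), (4, 5), (4, 6), (6, 0), (6, 6)}; count = 8.

For each of the 49 pairs (x, y) ∈ F_7², evaluate f(x, y) mod 7. Record the zeros.
  x = 0: [0↦2, 1↦4, 2↦3, 3↦6, 4↦6, 5↦3, 6↦4]  zeros at y ∈ ∅
  x = 1: [0↦2, 1↦2, 2↦6, 3↦0, 4↦5, 5↦0, 6↦6]  zeros at y ∈ {3, 5}
  x = 2: [0↦0, 1↦5, 2↦0, 3↦6, 4↦2, 5↦2, 6↦6]  zeros at y ∈ {0, 2}
  x = 3: [0↦3, 1↦6, 2↦6, 3↦3, 4↦4, 5↦2, 6↦4]  zeros at y ∈ ∅
  x = 4: [0↦4, 1↦5, 2↦3, 3↦5, 4↦4, 5↦0, 6↦0]  zeros at y ∈ {5, 6}
  x = 5: [0↦3, 1↦2, 2↦5, 3↦5, 4↦2, 5↦3, 6↦1]  zeros at y ∈ ∅
  x = 6: [0↦0, 1↦4, 2↦5, 3↦3, 4↦5, 5↦4, 6↦0]  zeros at y ∈ {0, 6}
Collecting zeros: affine points = {(1, 3), (1, 5), (2, 0), (2, 2), (4, 5), (4, 6), (6, 0), (6, 6)}.
Total count |C(F_7)_aff| = 8.


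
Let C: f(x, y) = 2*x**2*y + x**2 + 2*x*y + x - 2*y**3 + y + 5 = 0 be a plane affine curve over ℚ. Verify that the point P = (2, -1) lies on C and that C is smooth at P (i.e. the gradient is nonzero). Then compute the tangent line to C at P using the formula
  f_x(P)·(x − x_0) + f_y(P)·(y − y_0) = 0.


Tangent line at P: -5*x + 7*y + 17 = 0.

Step 1: f(2, -1) = 0, so P lies on C.
Step 2: partial derivatives
  f_x(x, y) = 4*x*y + 2*x + 2*y + 1, f_y(x, y) = 2*x**2 + 2*x - 6*y**2 + 1.
  f_x(P) = -5, f_y(P) = 7 (gradient nonzero, so P is smooth).
Step 3: tangent line at P: -5·(x − 2) + 7·(y − -1) = 0.
Expanding: -5*x + 7*y + 17 = 0.


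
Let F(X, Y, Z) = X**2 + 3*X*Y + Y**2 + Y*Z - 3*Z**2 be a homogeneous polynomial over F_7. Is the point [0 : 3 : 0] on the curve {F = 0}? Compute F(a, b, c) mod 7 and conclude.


F(0,3,0) ≡ 2 (mod 7); P is NOT on the curve.

Evaluate F(0, 3, 0) term-by-term (mod 7).
  X**2 ↦ 1·0·1·1 = 0
  3*X*Y ↦ 3·0·3·1 = 0
  Y**2 ↦ 1·1·9·1 = 9
  Y*Z ↦ 1·1·3·0 = 0
  -3*Z**2 ↦ -3·1·1·0 = 0
Sum: F(0, 3, 0) = (0) + (0) + (9) + (0) + (0) = 9.
Reducing mod 7: 9 ≡ 2 (mod 7).
Since F(a, b, c) ≡ 2 ≠ 0 (mod 7), P does NOT lie on the curve.


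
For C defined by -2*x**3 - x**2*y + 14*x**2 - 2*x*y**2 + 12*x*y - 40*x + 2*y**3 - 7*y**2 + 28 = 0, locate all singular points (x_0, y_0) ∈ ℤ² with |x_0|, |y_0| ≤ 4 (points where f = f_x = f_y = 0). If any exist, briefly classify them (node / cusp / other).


Singular points: {(2, 2)}; classification: cusp.

Compute partial derivatives:
  f_x = -6*x**2 - 2*x*y + 28*x - 2*y**2 + 12*y - 40.
  f_y = -x**2 - 4*x*y + 12*x + 6*y**2 - 14*y.
Scan x_0 ∈ {−4, ..., 4}. For each x_0, f_y(x_0, y) is a polynomial in y; find its integer roots y ∈ {−4, ..., 4}, then test f_x and f at those candidates.
  x = -4: f_y(-4, y) = 6*y**2 + 2*y - 64; no integer root y with |y| ≤ 4.
  x = -3: f_y(-3, y) = 6*y**2 - 2*y - 45; no integer root y with |y| ≤ 4.
  x = -2: f_y(-2, y) = 6*y**2 - 6*y - 28; no integer root y with |y| ≤ 4.
  x = -1: f_y(-1, y) = 6*y**2 - 10*y - 13; no integer root y with |y| ≤ 4.
  x = 0: f_y(0, y) = 6*y**2 - 14*y; vanishes at y ∈ {0}. (0, 0): f_x = -40 ≠ 0.
  x = 1: f_y(1, y) = 6*y**2 - 18*y + 11; no integer root y with |y| ≤ 4.
  x = 2: f_y(2, y) = 6*y**2 - 22*y + 20; vanishes at y ∈ {2}. (2, 2): f_x = 0, f = 0 — SINGULAR.
  x = 3: f_y(3, y) = 6*y**2 - 26*y + 27; no integer root y with |y| ≤ 4.
  x = 4: f_y(4, y) = 6*y**2 - 30*y + 32; no integer root y with |y| ≤ 4.
Only singular point on the grid: (2, 2).
Classify: substitute x = 2 + u, y = 2 + v and expand: f = -2*u**3 - u**2*v - 2*u*v**2 + 2*v**3 + v**2.
No constant or linear terms (consistent with a singular point). Quadratic part: v**2. Cubic part: -2*u**3 - u**2*v - 2*u*v**2 + 2*v**3.
The quadratic part v**2 is a perfect square, so there is a single (double) tangent line v = 0, i.e. y = 2. Restricting the cubic part to that line (v = 0) leaves -2*u**3 ≠ 0, so f is not divisible by v and the branch is v² ≈ 2*u**3 to lowest order — this is a cusp.
Classification: cusp.


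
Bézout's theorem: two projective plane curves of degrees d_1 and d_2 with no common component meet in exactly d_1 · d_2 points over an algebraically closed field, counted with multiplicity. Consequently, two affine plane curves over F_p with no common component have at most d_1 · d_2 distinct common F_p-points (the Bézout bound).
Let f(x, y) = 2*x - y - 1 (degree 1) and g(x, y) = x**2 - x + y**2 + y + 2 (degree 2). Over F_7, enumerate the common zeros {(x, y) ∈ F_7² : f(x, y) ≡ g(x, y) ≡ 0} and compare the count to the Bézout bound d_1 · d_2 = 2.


Common zeros: {(4, 0), (5, 2)}; count = 2; Bézout bound = 2.

deg(f) = 1, deg(g) = 2, so Bézout bound = 2.
Scan x ∈ F_7. For each x, list the y ∈ F_7 with f(x, y) ≡ 0 and those with g(x, y) ≡ 0 (mod 7); the common zeros in that column are the intersection.
  x = 0: f ≡ 0 at y ∈ {6}; g ≡ 0 at y ∈ {3}; common: ∅.
  x = 1: f ≡ 0 at y ∈ {1}; g ≡ 0 at y ∈ {3}; common: ∅.
  x = 2: f ≡ 0 at y ∈ {3}; g ≡ 0 at y ∈ ∅; common: ∅.
  x = 3: f ≡ 0 at y ∈ {5}; g ≡ 0 at y ∈ {2, 4}; common: ∅.
  x = 4: f ≡ 0 at y ∈ {0}; g ≡ 0 at y ∈ {0, 6}; common: {0}.
  x = 5: f ≡ 0 at y ∈ {2}; g ≡ 0 at y ∈ {2, 4}; common: {2}.
  x = 6: f ≡ 0 at y ∈ {4}; g ≡ 0 at y ∈ ∅; common: ∅.
Collecting: common zeros = {(4, 0), (5, 2)}, so the count is 2.
Comparison with the Bézout bound: 2 ≤ 2 = deg(f)·deg(g), as expected for curves with no common component (the bound is attained).


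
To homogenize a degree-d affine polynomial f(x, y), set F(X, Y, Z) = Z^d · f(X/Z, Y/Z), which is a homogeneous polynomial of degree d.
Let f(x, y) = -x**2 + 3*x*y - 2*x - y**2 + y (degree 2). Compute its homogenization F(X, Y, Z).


F(X, Y, Z) = -X**2 + 3*X*Y - 2*X*Z - Y**2 + Y*Z

deg(f) = 2.
Substitute x = X/Z, y = Y/Z into f, then multiply by Z^2.
  monomial -1·x^2·y^0 ↦ -1·X^2·Y^0·Z^0.
  monomial 3·x^1·y^1 ↦ 3·X^1·Y^1·Z^0.
  monomial -2·x^1·y^0 ↦ -2·X^1·Y^0·Z^1.
  monomial -1·x^0·y^2 ↦ -1·X^0·Y^2·Z^0.
  monomial 1·x^0·y^1 ↦ 1·X^0·Y^1·Z^1.
Collecting: F(X, Y, Z) = -X**2 + 3*X*Y - 2*X*Z - Y**2 + Y*Z.


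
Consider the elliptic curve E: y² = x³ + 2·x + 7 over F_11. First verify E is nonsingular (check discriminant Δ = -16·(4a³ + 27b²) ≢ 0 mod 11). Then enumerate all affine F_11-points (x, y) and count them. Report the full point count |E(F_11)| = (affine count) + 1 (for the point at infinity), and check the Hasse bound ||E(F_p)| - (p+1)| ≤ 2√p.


Affine points = {(6, 2), (6, 9), (7, 1), (7, 10), (10, 2), (10, 9)}; affine count = 6; |E(F_11)| = 7.

Discriminant check: Δ ∝ 4a³ + 27b² = 4·2³ + 27·7² = 4·8 + 27·49 ≡ 2 (mod 11). Nonzero ⇒ E is nonsingular.
For each x ∈ F_11, compute rhs = x³ + 2·x + 7 mod 11, then count y ∈ F_11 with y² ≡ rhs.
  x = 0: rhs = 7, matching y values: none (0 points).
  x = 1: rhs = 10, matching y values: none (0 points).
  x = 2: rhs = 8, matching y values: none (0 points).
  x = 3: rhs = 7, matching y values: none (0 points).
  x = 4: rhs = 2, matching y values: none (0 points).
  x = 5: rhs = 10, matching y values: none (0 points).
  x = 6: rhs = 4, matching y values: 2, 9 (2 points).
  x = 7: rhs = 1, matching y values: 1, 10 (2 points).
  x = 8: rhs = 7, matching y values: none (0 points).
  x = 9: rhs = 6, matching y values: none (0 points).
  x = 10: rhs = 4, matching y values: 2, 9 (2 points).
Total affine count: 6.
Full point count |E(F_11)| = 6 + 1 = 7.
Hasse bound: |7 − (11+1)| = |-5| = 5 ≤ 2√11 ≈ 6.6332 ✓.


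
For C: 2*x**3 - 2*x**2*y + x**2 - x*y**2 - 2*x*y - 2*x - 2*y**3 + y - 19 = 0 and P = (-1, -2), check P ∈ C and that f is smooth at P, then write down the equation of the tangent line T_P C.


Tangent line at P: -6*x - 27*y - 60 = 0.

Step 1: f(-1, -2) = 0, so P lies on C.
Step 2: partial derivatives
  f_x(x, y) = 6*x**2 - 4*x*y + 2*x - y**2 - 2*y - 2, f_y(x, y) = -2*x**2 - 2*x*y - 2*x - 6*y**2 + 1.
  f_x(P) = -6, f_y(P) = -27 (gradient nonzero, so P is smooth).
Step 3: tangent line at P: -6·(x − -1) + -27·(y − -2) = 0.
Expanding: -6*x - 27*y - 60 = 0.


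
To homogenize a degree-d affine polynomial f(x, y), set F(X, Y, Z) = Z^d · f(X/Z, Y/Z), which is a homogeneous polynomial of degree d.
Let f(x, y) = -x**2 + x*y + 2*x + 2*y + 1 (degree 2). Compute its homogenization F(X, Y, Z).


F(X, Y, Z) = -X**2 + X*Y + 2*X*Z + 2*Y*Z + Z**2

deg(f) = 2.
Substitute x = X/Z, y = Y/Z into f, then multiply by Z^2.
  monomial -1·x^2·y^0 ↦ -1·X^2·Y^0·Z^0.
  monomial 1·x^1·y^1 ↦ 1·X^1·Y^1·Z^0.
  monomial 2·x^1·y^0 ↦ 2·X^1·Y^0·Z^1.
  monomial 2·x^0·y^1 ↦ 2·X^0·Y^1·Z^1.
  monomial 1·x^0·y^0 ↦ 1·X^0·Y^0·Z^2.
Collecting: F(X, Y, Z) = -X**2 + X*Y + 2*X*Z + 2*Y*Z + Z**2.


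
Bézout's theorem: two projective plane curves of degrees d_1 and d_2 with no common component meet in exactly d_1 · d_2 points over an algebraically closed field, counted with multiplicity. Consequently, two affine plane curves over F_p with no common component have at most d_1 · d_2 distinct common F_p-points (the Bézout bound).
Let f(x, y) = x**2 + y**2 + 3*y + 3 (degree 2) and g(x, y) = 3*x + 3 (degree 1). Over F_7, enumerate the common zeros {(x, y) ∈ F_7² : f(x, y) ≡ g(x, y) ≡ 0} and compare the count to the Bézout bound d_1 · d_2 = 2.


Common zeros: {(6, 2)}; count = 1; Bézout bound = 2.

deg(f) = 2, deg(g) = 1, so Bézout bound = 2.
Scan x ∈ F_7. For each x, list the y ∈ F_7 with f(x, y) ≡ 0 and those with g(x, y) ≡ 0 (mod 7); the common zeros in that column are the intersection.
  x = 0: f ≡ 0 at y ∈ {1, 3}; g ≡ 0 at y ∈ ∅; common: ∅.
  x = 1: f ≡ 0 at y ∈ {2}; g ≡ 0 at y ∈ ∅; common: ∅.
  x = 2: f ≡ 0 at y ∈ {0, 4}; g ≡ 0 at y ∈ ∅; common: ∅.
  x = 3: f ≡ 0 at y ∈ ∅; g ≡ 0 at y ∈ ∅; common: ∅.
  x = 4: f ≡ 0 at y ∈ ∅; g ≡ 0 at y ∈ ∅; common: ∅.
  x = 5: f ≡ 0 at y ∈ {0, 4}; g ≡ 0 at y ∈ ∅; common: ∅.
  x = 6: f ≡ 0 at y ∈ {2}; g ≡ 0 at y ∈ {0, 1, 2, 3, 4, 5, 6}; common: {2}.
Collecting: common zeros = {(6, 2)}, so the count is 1.
Comparison with the Bézout bound: 1 ≤ 2 = deg(f)·deg(g), as expected for curves with no common component (the affine F_7-count falls short of the bound because intersections may lie at infinity, over extension fields, or carry multiplicity).


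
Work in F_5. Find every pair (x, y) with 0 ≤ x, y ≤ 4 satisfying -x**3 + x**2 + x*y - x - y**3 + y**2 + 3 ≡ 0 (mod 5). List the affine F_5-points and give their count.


Affine F_5-points: {(0, 3), (0, 4), (1, 2), (2, 3), (3, 1), (4, 1), (4, 2), (4, 3)}; count = 8.

For each of the 25 pairs (x, y) ∈ F_5², evaluate f(x, y) mod 5. Record the zeros.
  x = 0: [0↦3, 1↦3, 2↦4, 3↦0, 4↦0]  zeros at y ∈ {3, 4}
  x = 1: [0↦2, 1↦3, 2↦0, 3↦2, 4↦3]  zeros at y ∈ {2}
  x = 2: [0↦2, 1↦4, 2↦2, 3↦0, 4↦2]  zeros at y ∈ {3}
  x = 3: [0↦2, 1↦0, 2↦4, 3↦3, 4↦1]  zeros at y ∈ {1}
  x = 4: [0↦1, 1↦0, 2↦0, 3↦0, 4↦4]  zeros at y ∈ {1, 2, 3}
Collecting zeros: affine points = {(0, 3), (0, 4), (1, 2), (2, 3), (3, 1), (4, 1), (4, 2), (4, 3)}.
Total count |C(F_5)_aff| = 8.


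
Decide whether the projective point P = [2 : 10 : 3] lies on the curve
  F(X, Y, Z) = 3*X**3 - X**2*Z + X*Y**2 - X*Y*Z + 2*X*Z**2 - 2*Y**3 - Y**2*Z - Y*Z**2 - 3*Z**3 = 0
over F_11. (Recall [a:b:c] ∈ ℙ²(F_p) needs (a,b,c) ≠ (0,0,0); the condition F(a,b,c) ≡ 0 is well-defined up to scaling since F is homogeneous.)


F(2,10,3) ≡ 5 (mod 11); P is NOT on the curve.

Evaluate F(2, 10, 3) term-by-term (mod 11).
  3*X**3 ↦ 3·8·1·1 = 24
  -X**2*Z ↦ -1·4·1·3 = -12
  X*Y**2 ↦ 1·2·100·1 = 200
  -X*Y*Z ↦ -1·2·10·3 = -60
  2*X*Z**2 ↦ 2·2·1·9 = 36
  -2*Y**3 ↦ -2·1·1000·1 = -2000
  -Y**2*Z ↦ -1·1·100·3 = -300
  -Y*Z**2 ↦ -1·1·10·9 = -90
  -3*Z**3 ↦ -3·1·1·27 = -81
Sum: F(2, 10, 3) = (24) + (-12) + (200) + (-60) + (36) + (-2000) + (-300) + (-90) + (-81) = -2283.
Reducing mod 11: -2283 ≡ 5 (mod 11).
Since F(a, b, c) ≡ 5 ≠ 0 (mod 11), P does NOT lie on the curve.


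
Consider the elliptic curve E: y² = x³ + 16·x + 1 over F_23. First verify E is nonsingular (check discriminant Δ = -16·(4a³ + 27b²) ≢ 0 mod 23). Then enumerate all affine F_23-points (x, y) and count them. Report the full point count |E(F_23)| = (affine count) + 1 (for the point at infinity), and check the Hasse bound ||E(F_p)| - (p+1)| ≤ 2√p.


Affine points = {(0, 1), (0, 22), (1, 8), (1, 15), (2, 8), (2, 15), (9, 0), (11, 6), (11, 17), (12, 9), (12, 14), (14, 5), (14, 18), (16, 11), (16, 12), (18, 7), (18, 16), (20, 8), (20, 15)}; affine count = 19; |E(F_23)| = 20.

Discriminant check: Δ ∝ 4a³ + 27b² = 4·16³ + 27·1² = 4·4096 + 27·1 ≡ 12 (mod 23). Nonzero ⇒ E is nonsingular.
For each x ∈ F_23, compute rhs = x³ + 16·x + 1 mod 23, then count y ∈ F_23 with y² ≡ rhs.
  x = 0: rhs = 1, matching y values: 1, 22 (2 points).
  x = 1: rhs = 18, matching y values: 8, 15 (2 points).
  x = 2: rhs = 18, matching y values: 8, 15 (2 points).
  x = 3: rhs = 7, matching y values: none (0 points).
  x = 4: rhs = 14, matching y values: none (0 points).
  x = 5: rhs = 22, matching y values: none (0 points).
  x = 6: rhs = 14, matching y values: none (0 points).
  x = 7: rhs = 19, matching y values: none (0 points).
  x = 8: rhs = 20, matching y values: none (0 points).
  x = 9: rhs = 0, matching y values: 0 (1 points).
  x = 10: rhs = 11, matching y values: none (0 points).
  x = 11: rhs = 13, matching y values: 6, 17 (2 points).
  x = 12: rhs = 12, matching y values: 9, 14 (2 points).
  x = 13: rhs = 14, matching y values: none (0 points).
  x = 14: rhs = 2, matching y values: 5, 18 (2 points).
  x = 15: rhs = 5, matching y values: none (0 points).
  x = 16: rhs = 6, matching y values: 11, 12 (2 points).
  x = 17: rhs = 11, matching y values: none (0 points).
  x = 18: rhs = 3, matching y values: 7, 16 (2 points).
  x = 19: rhs = 11, matching y values: none (0 points).
  x = 20: rhs = 18, matching y values: 8, 15 (2 points).
  x = 21: rhs = 7, matching y values: none (0 points).
  x = 22: rhs = 7, matching y values: none (0 points).
Total affine count: 19.
Full point count |E(F_23)| = 19 + 1 = 20.
Hasse bound: |20 − (23+1)| = |-4| = 4 ≤ 2√23 ≈ 9.5917 ✓.


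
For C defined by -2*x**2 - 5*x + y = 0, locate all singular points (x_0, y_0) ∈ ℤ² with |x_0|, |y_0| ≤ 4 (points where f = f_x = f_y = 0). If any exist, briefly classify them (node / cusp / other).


No singular points in the scanned grid; C is smooth there.

Compute partial derivatives:
  f_x = -4*x - 5.
  f_y = 1.
f_y = 1 is a nonzero constant, so f_y never vanishes: no point (x, y) can satisfy f = f_x = f_y = 0. In particular no (x, y) ∈ {−4, ..., 4}² is singular; the curve is smooth.


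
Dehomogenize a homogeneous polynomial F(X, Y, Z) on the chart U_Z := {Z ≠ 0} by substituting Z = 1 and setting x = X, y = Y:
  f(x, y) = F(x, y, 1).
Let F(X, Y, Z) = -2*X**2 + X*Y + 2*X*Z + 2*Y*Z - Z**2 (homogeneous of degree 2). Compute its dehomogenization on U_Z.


f(x, y) = -2*x**2 + x*y + 2*x + 2*y - 1

On U_Z we set Z = 1. Each monomial c·X^i·Y^j·Z^k in F becomes c·x^i·y^j·1^k = c·x^i·y^j.
Substituting Z = 1: F(X, Y, 1) = -2*x**2 + x*y + 2*x + 2*y - 1.
Note: deg(f) ≤ deg(F) = 2; strict inequality happens when F is divisible by Z (lost terms).


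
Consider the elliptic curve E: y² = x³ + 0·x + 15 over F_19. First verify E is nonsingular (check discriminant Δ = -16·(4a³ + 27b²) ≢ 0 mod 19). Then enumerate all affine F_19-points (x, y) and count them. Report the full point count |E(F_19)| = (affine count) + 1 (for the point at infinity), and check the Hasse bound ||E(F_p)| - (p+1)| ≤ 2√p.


Affine points = {(1, 4), (1, 15), (2, 2), (2, 17), (3, 2), (3, 17), (5, 8), (5, 11), (7, 4), (7, 15), (11, 4), (11, 15), (14, 2), (14, 17), (16, 8), (16, 11), (17, 8), (17, 11)}; affine count = 18; |E(F_19)| = 19.

Discriminant check: Δ ∝ 4a³ + 27b² = 4·0³ + 27·15² = 4·0 + 27·225 ≡ 14 (mod 19). Nonzero ⇒ E is nonsingular.
For each x ∈ F_19, compute rhs = x³ + 0·x + 15 mod 19, then count y ∈ F_19 with y² ≡ rhs.
  x = 0: rhs = 15, matching y values: none (0 points).
  x = 1: rhs = 16, matching y values: 4, 15 (2 points).
  x = 2: rhs = 4, matching y values: 2, 17 (2 points).
  x = 3: rhs = 4, matching y values: 2, 17 (2 points).
  x = 4: rhs = 3, matching y values: none (0 points).
  x = 5: rhs = 7, matching y values: 8, 11 (2 points).
  x = 6: rhs = 3, matching y values: none (0 points).
  x = 7: rhs = 16, matching y values: 4, 15 (2 points).
  x = 8: rhs = 14, matching y values: none (0 points).
  x = 9: rhs = 3, matching y values: none (0 points).
  x = 10: rhs = 8, matching y values: none (0 points).
  x = 11: rhs = 16, matching y values: 4, 15 (2 points).
  x = 12: rhs = 14, matching y values: none (0 points).
  x = 13: rhs = 8, matching y values: none (0 points).
  x = 14: rhs = 4, matching y values: 2, 17 (2 points).
  x = 15: rhs = 8, matching y values: none (0 points).
  x = 16: rhs = 7, matching y values: 8, 11 (2 points).
  x = 17: rhs = 7, matching y values: 8, 11 (2 points).
  x = 18: rhs = 14, matching y values: none (0 points).
Total affine count: 18.
Full point count |E(F_19)| = 18 + 1 = 19.
Hasse bound: |19 − (19+1)| = |-1| = 1 ≤ 2√19 ≈ 8.7178 ✓.


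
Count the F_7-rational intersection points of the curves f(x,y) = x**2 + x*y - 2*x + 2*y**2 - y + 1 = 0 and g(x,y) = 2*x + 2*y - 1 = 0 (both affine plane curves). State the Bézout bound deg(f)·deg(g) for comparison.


Common zeros: {(5, 6)}; count = 1; Bézout bound = 2.

deg(f) = 2, deg(g) = 1, so Bézout bound = 2.
Scan x ∈ F_7. For each x, list the y ∈ F_7 with f(x, y) ≡ 0 and those with g(x, y) ≡ 0 (mod 7); the common zeros in that column are the intersection.
  x = 0: f ≡ 0 at y ∈ {2}; g ≡ 0 at y ∈ {4}; common: ∅.
  x = 1: f ≡ 0 at y ∈ {0}; g ≡ 0 at y ∈ {3}; common: ∅.
  x = 2: f ≡ 0 at y ∈ {5}; g ≡ 0 at y ∈ {2}; common: ∅.
  x = 3: f ≡ 0 at y ∈ {3}; g ≡ 0 at y ∈ {1}; common: ∅.
  x = 4: f ≡ 0 at y ∈ {1}; g ≡ 0 at y ∈ {0}; common: ∅.
  x = 5: f ≡ 0 at y ∈ {6}; g ≡ 0 at y ∈ {6}; common: {6}.
  x = 6: f ≡ 0 at y ∈ {4}; g ≡ 0 at y ∈ {5}; common: ∅.
Collecting: common zeros = {(5, 6)}, so the count is 1.
Comparison with the Bézout bound: 1 ≤ 2 = deg(f)·deg(g), as expected for curves with no common component (the affine F_7-count falls short of the bound because intersections may lie at infinity, over extension fields, or carry multiplicity).


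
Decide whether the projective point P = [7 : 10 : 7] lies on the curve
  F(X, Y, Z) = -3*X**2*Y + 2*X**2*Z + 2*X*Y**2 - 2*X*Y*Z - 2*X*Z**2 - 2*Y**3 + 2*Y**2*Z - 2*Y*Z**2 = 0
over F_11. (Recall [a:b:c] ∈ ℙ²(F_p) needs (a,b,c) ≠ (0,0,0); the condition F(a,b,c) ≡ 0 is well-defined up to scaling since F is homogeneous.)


F(7,10,7) ≡ 10 (mod 11); P is NOT on the curve.

Evaluate F(7, 10, 7) term-by-term (mod 11).
  -3*X**2*Y ↦ -3·49·10·1 = -1470
  2*X**2*Z ↦ 2·49·1·7 = 686
  2*X*Y**2 ↦ 2·7·100·1 = 1400
  -2*X*Y*Z ↦ -2·7·10·7 = -980
  -2*X*Z**2 ↦ -2·7·1·49 = -686
  -2*Y**3 ↦ -2·1·1000·1 = -2000
  2*Y**2*Z ↦ 2·1·100·7 = 1400
  -2*Y*Z**2 ↦ -2·1·10·49 = -980
Sum: F(7, 10, 7) = (-1470) + (686) + (1400) + (-980) + (-686) + (-2000) + (1400) + (-980) = -2630.
Reducing mod 11: -2630 ≡ 10 (mod 11).
Since F(a, b, c) ≡ 10 ≠ 0 (mod 11), P does NOT lie on the curve.


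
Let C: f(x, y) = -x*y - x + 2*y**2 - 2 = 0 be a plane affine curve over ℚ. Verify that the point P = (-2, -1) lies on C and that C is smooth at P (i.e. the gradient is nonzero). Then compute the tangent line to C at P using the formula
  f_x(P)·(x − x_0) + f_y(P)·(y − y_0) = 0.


Tangent line at P: -2*y - 2 = 0.

Step 1: f(-2, -1) = 0, so P lies on C.
Step 2: partial derivatives
  f_x(x, y) = -y - 1, f_y(x, y) = -x + 4*y.
  f_x(P) = 0, f_y(P) = -2 (gradient nonzero, so P is smooth).
Step 3: tangent line at P: 0·(x − -2) + -2·(y − -1) = 0.
Expanding: -2*y - 2 = 0.


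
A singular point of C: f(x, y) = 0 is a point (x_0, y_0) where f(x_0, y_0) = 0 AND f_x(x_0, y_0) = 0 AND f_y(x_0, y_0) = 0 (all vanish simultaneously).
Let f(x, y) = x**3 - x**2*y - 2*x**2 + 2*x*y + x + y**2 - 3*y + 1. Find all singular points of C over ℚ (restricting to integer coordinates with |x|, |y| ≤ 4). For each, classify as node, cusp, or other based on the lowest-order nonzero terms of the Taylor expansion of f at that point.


Singular points: {(1, 1)}; classification: cusp.

Compute partial derivatives:
  f_x = 3*x**2 - 2*x*y - 4*x + 2*y + 1.
  f_y = -x**2 + 2*x + 2*y - 3.
Scan x_0 ∈ {−4, ..., 4}. For each x_0, f_y(x_0, y) is a polynomial in y; find its integer roots y ∈ {−4, ..., 4}, then test f_x and f at those candidates.
  x = -4: f_y(-4, y) = 2*y - 27; no integer root y with |y| ≤ 4.
  x = -3: f_y(-3, y) = 2*y - 18; no integer root y with |y| ≤ 4.
  x = -2: f_y(-2, y) = 2*y - 11; no integer root y with |y| ≤ 4.
  x = -1: f_y(-1, y) = 2*y - 6; vanishes at y ∈ {3}. (-1, 3): f_x = 20 ≠ 0.
  x = 0: f_y(0, y) = 2*y - 3; no integer root y with |y| ≤ 4.
  x = 1: f_y(1, y) = 2*y - 2; vanishes at y ∈ {1}. (1, 1): f_x = 0, f = 0 — SINGULAR.
  x = 2: f_y(2, y) = 2*y - 3; no integer root y with |y| ≤ 4.
  x = 3: f_y(3, y) = 2*y - 6; vanishes at y ∈ {3}. (3, 3): f_x = 4 ≠ 0.
  x = 4: f_y(4, y) = 2*y - 11; no integer root y with |y| ≤ 4.
Only singular point on the grid: (1, 1).
Classify: substitute x = 1 + u, y = 1 + v and expand: f = u**3 - u**2*v + v**2.
No constant or linear terms (consistent with a singular point). Quadratic part: v**2. Cubic part: u**3 - u**2*v.
The quadratic part v**2 is a perfect square, so there is a single (double) tangent line v = 0, i.e. y = 1. Restricting the cubic part to that line (v = 0) leaves u**3 ≠ 0, so f is not divisible by v and the branch is v² ≈ -u**3 to lowest order — this is a cusp.
Classification: cusp.


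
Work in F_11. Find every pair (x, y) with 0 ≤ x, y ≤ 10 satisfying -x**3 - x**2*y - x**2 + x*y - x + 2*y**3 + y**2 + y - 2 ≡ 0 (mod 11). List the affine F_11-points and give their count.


Affine F_11-points: {(1, 4), (1, 5), (1, 7), (2, 3), (3, 5), (4, 2), (4, 7), (6, 1), (8, 1), (9, 7), (10, 9)}; count = 11.

For each of the 121 pairs (x, y) ∈ F_11², evaluate f(x, y) mod 11. Record the zeros.
  x = 0: [0↦9, 1↦2, 2↦9, 3↦9, 4↦3, 5↦3, 6↦10, 7↦3, 8↦5, 9↦6, 10↦7]  zeros at y ∈ ∅
  x = 1: [0↦6, 1↦10, 2↦6, 3↦6, 4↦0, 5↦0, 6↦7, 7↦0, 8↦2, 9↦3, 10↦4]  zeros at y ∈ {4, 5, 7}
  x = 2: [0↦6, 1↦8, 2↦2, 3↦0, 4↦3, 5↦1, 6↦6, 7↦8, 8↦8, 9↦7, 10↦6]  zeros at y ∈ {3}
  x = 3: [0↦3, 1↦1, 2↦2, 3↦7, 4↦6, 5↦0, 6↦1, 7↦10, 8↦6, 9↦1, 10↦7]  zeros at y ∈ {5}
  x = 4: [0↦2, 1↦5, 2↦0, 3↦10, 4↦3, 5↦2, 6↦8, 7↦0, 8↦1, 9↦1, 10↦1]  zeros at y ∈ {2, 7}
  x = 5: [0↦8, 1↦3, 2↦1, 3↦3, 4↦10, 5↦1, 6↦10, 7↦5, 8↦9, 9↦1, 10↦4]  zeros at y ∈ ∅
  x = 6: [0↦4, 1↦0, 2↦10, 3↦2, 4↦10, 5↦2, 6↦1, 7↦8, 8↦2, 9↦6, 10↦10]  zeros at y ∈ {1}
  x = 7: [0↦6, 1↦1, 2↦10, 3↦1, 4↦8, 5↦10, 6↦8, 7↦3, 8↦7, 9↦10, 10↦2]  zeros at y ∈ ∅
  x = 8: [0↦8, 1↦0, 2↦6, 3↦5, 4↦9, 5↦8, 6↦3, 7↦6, 8↦7, 9↦7, 10↦7]  zeros at y ∈ {1}
  x = 9: [0↦4, 1↦2, 2↦3, 3↦8, 4↦7, 5↦1, 6↦2, 7↦0, 8↦7, 9↦2, 10↦8]  zeros at y ∈ {7}
  x = 10: [0↦10, 1↦1, 2↦6, 3↦4, 4↦7, 5↦5, 6↦10, 7↦1, 8↦1, 9↦0, 10↦10]  zeros at y ∈ {9}
Collecting zeros: affine points = {(1, 4), (1, 5), (1, 7), (2, 3), (3, 5), (4, 2), (4, 7), (6, 1), (8, 1), (9, 7), (10, 9)}.
Total count |C(F_11)_aff| = 11.


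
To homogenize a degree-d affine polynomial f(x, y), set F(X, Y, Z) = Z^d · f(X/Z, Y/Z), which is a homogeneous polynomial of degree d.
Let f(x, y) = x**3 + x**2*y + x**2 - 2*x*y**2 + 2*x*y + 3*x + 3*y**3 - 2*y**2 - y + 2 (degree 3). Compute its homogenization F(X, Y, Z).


F(X, Y, Z) = X**3 + X**2*Y + X**2*Z - 2*X*Y**2 + 2*X*Y*Z + 3*X*Z**2 + 3*Y**3 - 2*Y**2*Z - Y*Z**2 + 2*Z**3

deg(f) = 3.
Substitute x = X/Z, y = Y/Z into f, then multiply by Z^3.
  monomial 1·x^3·y^0 ↦ 1·X^3·Y^0·Z^0.
  monomial 1·x^2·y^1 ↦ 1·X^2·Y^1·Z^0.
  monomial 1·x^2·y^0 ↦ 1·X^2·Y^0·Z^1.
  monomial -2·x^1·y^2 ↦ -2·X^1·Y^2·Z^0.
  monomial 2·x^1·y^1 ↦ 2·X^1·Y^1·Z^1.
  monomial 3·x^1·y^0 ↦ 3·X^1·Y^0·Z^2.
  monomial 3·x^0·y^3 ↦ 3·X^0·Y^3·Z^0.
  monomial -2·x^0·y^2 ↦ -2·X^0·Y^2·Z^1.
  monomial -1·x^0·y^1 ↦ -1·X^0·Y^1·Z^2.
  monomial 2·x^0·y^0 ↦ 2·X^0·Y^0·Z^3.
Collecting: F(X, Y, Z) = X**3 + X**2*Y + X**2*Z - 2*X*Y**2 + 2*X*Y*Z + 3*X*Z**2 + 3*Y**3 - 2*Y**2*Z - Y*Z**2 + 2*Z**3.


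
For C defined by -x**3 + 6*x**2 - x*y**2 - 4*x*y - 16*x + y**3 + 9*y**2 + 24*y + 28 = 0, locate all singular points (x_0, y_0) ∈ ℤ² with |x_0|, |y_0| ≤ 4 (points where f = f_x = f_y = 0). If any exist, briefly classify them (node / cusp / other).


Singular points: {(2, -2)}; classification: cusp.

Compute partial derivatives:
  f_x = -3*x**2 + 12*x - y**2 - 4*y - 16.
  f_y = -2*x*y - 4*x + 3*y**2 + 18*y + 24.
Scan x_0 ∈ {−4, ..., 4}. For each x_0, f_y(x_0, y) is a polynomial in y; find its integer roots y ∈ {−4, ..., 4}, then test f_x and f at those candidates.
  x = -4: f_y(-4, y) = 3*y**2 + 26*y + 40; vanishes at y ∈ {-2}. (-4, -2): f_x = -108 ≠ 0.
  x = -3: f_y(-3, y) = 3*y**2 + 24*y + 36; vanishes at y ∈ {-2}. (-3, -2): f_x = -75 ≠ 0.
  x = -2: f_y(-2, y) = 3*y**2 + 22*y + 32; vanishes at y ∈ {-2}. (-2, -2): f_x = -48 ≠ 0.
  x = -1: f_y(-1, y) = 3*y**2 + 20*y + 28; vanishes at y ∈ {-2}. (-1, -2): f_x = -27 ≠ 0.
  x = 0: f_y(0, y) = 3*y**2 + 18*y + 24; vanishes at y ∈ {-4, -2}. (0, -4): f_x = -16 ≠ 0; (0, -2): f_x = -12 ≠ 0.
  x = 1: f_y(1, y) = 3*y**2 + 16*y + 20; vanishes at y ∈ {-2}. (1, -2): f_x = -3 ≠ 0.
  x = 2: f_y(2, y) = 3*y**2 + 14*y + 16; vanishes at y ∈ {-2}. (2, -2): f_x = 0, f = 0 — SINGULAR.
  x = 3: f_y(3, y) = 3*y**2 + 12*y + 12; vanishes at y ∈ {-2}. (3, -2): f_x = -3 ≠ 0.
  x = 4: f_y(4, y) = 3*y**2 + 10*y + 8; vanishes at y ∈ {-2}. (4, -2): f_x = -12 ≠ 0.
Only singular point on the grid: (2, -2).
Classify: substitute x = 2 + u, y = -2 + v and expand: f = -u**3 - u*v**2 + v**3 + v**2.
No constant or linear terms (consistent with a singular point). Quadratic part: v**2. Cubic part: -u**3 - u*v**2 + v**3.
The quadratic part v**2 is a perfect square, so there is a single (double) tangent line v = 0, i.e. y = -2. Restricting the cubic part to that line (v = 0) leaves -u**3 ≠ 0, so f is not divisible by v and the branch is v² ≈ u**3 to lowest order — this is a cusp.
Classification: cusp.


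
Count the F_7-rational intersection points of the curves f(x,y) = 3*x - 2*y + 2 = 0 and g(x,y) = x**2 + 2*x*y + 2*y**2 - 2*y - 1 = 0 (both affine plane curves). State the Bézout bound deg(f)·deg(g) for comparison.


Common zeros: ∅; count = 0; Bézout bound = 2.

deg(f) = 1, deg(g) = 2, so Bézout bound = 2.
Scan x ∈ F_7. For each x, list the y ∈ F_7 with f(x, y) ≡ 0 and those with g(x, y) ≡ 0 (mod 7); the common zeros in that column are the intersection.
  x = 0: f ≡ 0 at y ∈ {1}; g ≡ 0 at y ∈ ∅; common: ∅.
  x = 1: f ≡ 0 at y ∈ {6}; g ≡ 0 at y ∈ {0}; common: ∅.
  x = 2: f ≡ 0 at y ∈ {4}; g ≡ 0 at y ∈ {1, 5}; common: ∅.
  x = 3: f ≡ 0 at y ∈ {2}; g ≡ 0 at y ∈ {1, 4}; common: ∅.
  x = 4: f ≡ 0 at y ∈ {0}; g ≡ 0 at y ∈ {2}; common: ∅.
  x = 5: f ≡ 0 at y ∈ {5}; g ≡ 0 at y ∈ ∅; common: ∅.
  x = 6: f ≡ 0 at y ∈ {3}; g ≡ 0 at y ∈ {0, 2}; common: ∅.
Collecting: common zeros = ∅, so the count is 0.
Comparison with the Bézout bound: 0 ≤ 2 = deg(f)·deg(g), as expected for curves with no common component (the affine F_7-count falls short of the bound because intersections may lie at infinity, over extension fields, or carry multiplicity).


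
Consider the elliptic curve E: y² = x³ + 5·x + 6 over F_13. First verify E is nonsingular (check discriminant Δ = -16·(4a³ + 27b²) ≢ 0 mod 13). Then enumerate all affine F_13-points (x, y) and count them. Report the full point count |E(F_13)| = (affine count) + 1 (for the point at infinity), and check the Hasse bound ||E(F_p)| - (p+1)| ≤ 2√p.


Affine points = {(1, 5), (1, 8), (3, 3), (3, 10), (4, 5), (4, 8), (5, 0), (8, 5), (8, 8), (9, 0), (10, 4), (10, 9), (11, 1), (11, 12), (12, 0)}; affine count = 15; |E(F_13)| = 16.

Discriminant check: Δ ∝ 4a³ + 27b² = 4·5³ + 27·6² = 4·125 + 27·36 ≡ 3 (mod 13). Nonzero ⇒ E is nonsingular.
For each x ∈ F_13, compute rhs = x³ + 5·x + 6 mod 13, then count y ∈ F_13 with y² ≡ rhs.
  x = 0: rhs = 6, matching y values: none (0 points).
  x = 1: rhs = 12, matching y values: 5, 8 (2 points).
  x = 2: rhs = 11, matching y values: none (0 points).
  x = 3: rhs = 9, matching y values: 3, 10 (2 points).
  x = 4: rhs = 12, matching y values: 5, 8 (2 points).
  x = 5: rhs = 0, matching y values: 0 (1 points).
  x = 6: rhs = 5, matching y values: none (0 points).
  x = 7: rhs = 7, matching y values: none (0 points).
  x = 8: rhs = 12, matching y values: 5, 8 (2 points).
  x = 9: rhs = 0, matching y values: 0 (1 points).
  x = 10: rhs = 3, matching y values: 4, 9 (2 points).
  x = 11: rhs = 1, matching y values: 1, 12 (2 points).
  x = 12: rhs = 0, matching y values: 0 (1 points).
Total affine count: 15.
Full point count |E(F_13)| = 15 + 1 = 16.
Hasse bound: |16 − (13+1)| = |2| = 2 ≤ 2√13 ≈ 7.2111 ✓.


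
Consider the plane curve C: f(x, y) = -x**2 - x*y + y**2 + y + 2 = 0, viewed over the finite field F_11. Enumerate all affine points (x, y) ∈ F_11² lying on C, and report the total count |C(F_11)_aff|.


Affine F_11-points: {(0, 4), (0, 6), (2, 2), (2, 10), (5, 6), (5, 9), (7, 2), (7, 4), (8, 9), (10, 10)}; count = 10.

For each of the 121 pairs (x, y) ∈ F_11², evaluate f(x, y) mod 11. Record the zeros.
  x = 0: [0↦2, 1↦4, 2↦8, 3↦3, 4↦0, 5↦10, 6↦0, 7↦3, 8↦8, 9↦4, 10↦2]  zeros at y ∈ {4, 6}
  x = 1: [0↦1, 1↦2, 2↦5, 3↦10, 4↦6, 5↦4, 6↦4, 7↦6, 8↦10, 9↦5, 10↦2]  zeros at y ∈ ∅
  x = 2: [0↦9, 1↦9, 2↦0, 3↦4, 4↦10, 5↦7, 6↦6, 7↦7, 8↦10, 9↦4, 10↦0]  zeros at y ∈ {2, 10}
  x = 3: [0↦4, 1↦3, 2↦4, 3↦7, 4↦1, 5↦8, 6↦6, 7↦6, 8↦8, 9↦1, 10↦7]  zeros at y ∈ ∅
  x = 4: [0↦8, 1↦6, 2↦6, 3↦8, 4↦1, 5↦7, 6↦4, 7↦3, 8↦4, 9↦7, 10↦1]  zeros at y ∈ ∅
  x = 5: [0↦10, 1↦7, 2↦6, 3↦7, 4↦10, 5↦4, 6↦0, 7↦9, 8↦9, 9↦0, 10↦4]  zeros at y ∈ {6, 9}
  x = 6: [0↦10, 1↦6, 2↦4, 3↦4, 4↦6, 5↦10, 6↦5, 7↦2, 8↦1, 9↦2, 10↦5]  zeros at y ∈ ∅
  x = 7: [0↦8, 1↦3, 2↦0, 3↦10, 4↦0, 5↦3, 6↦8, 7↦4, 8↦2, 9↦2, 10↦4]  zeros at y ∈ {2, 4}
  x = 8: [0↦4, 1↦9, 2↦5, 3↦3, 4↦3, 5↦5, 6↦9, 7↦4, 8↦1, 9↦0, 10↦1]  zeros at y ∈ {9}
  x = 9: [0↦9, 1↦2, 2↦8, 3↦5, 4↦4, 5↦5, 6↦8, 7↦2, 8↦9, 9↦7, 10↦7]  zeros at y ∈ ∅
  x = 10: [0↦1, 1↦4, 2↦9, 3↦5, 4↦3, 5↦3, 6↦5, 7↦9, 8↦4, 9↦1, 10↦0]  zeros at y ∈ {10}
Collecting zeros: affine points = {(0, 4), (0, 6), (2, 2), (2, 10), (5, 6), (5, 9), (7, 2), (7, 4), (8, 9), (10, 10)}.
Total count |C(F_11)_aff| = 10.


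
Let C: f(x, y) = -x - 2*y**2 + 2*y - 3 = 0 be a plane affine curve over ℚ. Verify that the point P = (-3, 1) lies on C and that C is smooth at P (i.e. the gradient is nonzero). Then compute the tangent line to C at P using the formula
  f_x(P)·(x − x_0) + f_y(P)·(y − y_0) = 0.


Tangent line at P: -x - 2*y - 1 = 0.

Step 1: f(-3, 1) = 0, so P lies on C.
Step 2: partial derivatives
  f_x(x, y) = -1, f_y(x, y) = 2 - 4*y.
  f_x(P) = -1, f_y(P) = -2 (gradient nonzero, so P is smooth).
Step 3: tangent line at P: -1·(x − -3) + -2·(y − 1) = 0.
Expanding: -x - 2*y - 1 = 0.


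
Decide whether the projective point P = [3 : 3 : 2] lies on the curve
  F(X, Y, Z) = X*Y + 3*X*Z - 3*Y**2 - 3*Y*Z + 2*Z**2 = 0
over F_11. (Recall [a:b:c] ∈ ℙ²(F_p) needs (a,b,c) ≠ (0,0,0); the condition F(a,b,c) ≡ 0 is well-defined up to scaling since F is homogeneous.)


F(3,3,2) ≡ 1 (mod 11); P is NOT on the curve.

Evaluate F(3, 3, 2) term-by-term (mod 11).
  X*Y ↦ 1·3·3·1 = 9
  3*X*Z ↦ 3·3·1·2 = 18
  -3*Y**2 ↦ -3·1·9·1 = -27
  -3*Y*Z ↦ -3·1·3·2 = -18
  2*Z**2 ↦ 2·1·1·4 = 8
Sum: F(3, 3, 2) = (9) + (18) + (-27) + (-18) + (8) = -10.
Reducing mod 11: -10 ≡ 1 (mod 11).
Since F(a, b, c) ≡ 1 ≠ 0 (mod 11), P does NOT lie on the curve.


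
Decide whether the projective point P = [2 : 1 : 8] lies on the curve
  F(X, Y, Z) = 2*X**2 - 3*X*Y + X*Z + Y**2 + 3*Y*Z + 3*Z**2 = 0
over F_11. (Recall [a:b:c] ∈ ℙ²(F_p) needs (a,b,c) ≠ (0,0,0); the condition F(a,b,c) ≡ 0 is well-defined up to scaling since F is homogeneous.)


F(2,1,8) ≡ 4 (mod 11); P is NOT on the curve.

Evaluate F(2, 1, 8) term-by-term (mod 11).
  2*X**2 ↦ 2·4·1·1 = 8
  -3*X*Y ↦ -3·2·1·1 = -6
  X*Z ↦ 1·2·1·8 = 16
  Y**2 ↦ 1·1·1·1 = 1
  3*Y*Z ↦ 3·1·1·8 = 24
  3*Z**2 ↦ 3·1·1·64 = 192
Sum: F(2, 1, 8) = (8) + (-6) + (16) + (1) + (24) + (192) = 235.
Reducing mod 11: 235 ≡ 4 (mod 11).
Since F(a, b, c) ≡ 4 ≠ 0 (mod 11), P does NOT lie on the curve.
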